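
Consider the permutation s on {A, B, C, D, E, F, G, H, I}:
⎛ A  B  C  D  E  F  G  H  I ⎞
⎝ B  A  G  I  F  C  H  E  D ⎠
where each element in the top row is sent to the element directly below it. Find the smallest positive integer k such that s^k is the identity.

The disjoint-cycle form of s has cycle lengths 5, 2, 2.
Since disjoint cycles commute, ord(s) = lcm(5, 2, 2) = 10.

10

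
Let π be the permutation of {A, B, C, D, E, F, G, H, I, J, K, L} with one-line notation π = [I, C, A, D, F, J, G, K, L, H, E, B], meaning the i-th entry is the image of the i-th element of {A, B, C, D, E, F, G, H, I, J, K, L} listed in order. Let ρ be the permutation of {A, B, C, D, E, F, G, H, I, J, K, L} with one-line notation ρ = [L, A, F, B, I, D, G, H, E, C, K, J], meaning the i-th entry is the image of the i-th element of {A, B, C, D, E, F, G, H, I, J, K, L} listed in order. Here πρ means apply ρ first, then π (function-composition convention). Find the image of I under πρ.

F

First apply ρ: ρ(I) = E, then π(E) = F. Thus (πρ)(I) = F.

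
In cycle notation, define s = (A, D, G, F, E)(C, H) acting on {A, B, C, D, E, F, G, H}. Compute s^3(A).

F

A lies in the 5-cycle (A, D, G, F, E).
Stepping 3 places around the cycle: A → D → G → F.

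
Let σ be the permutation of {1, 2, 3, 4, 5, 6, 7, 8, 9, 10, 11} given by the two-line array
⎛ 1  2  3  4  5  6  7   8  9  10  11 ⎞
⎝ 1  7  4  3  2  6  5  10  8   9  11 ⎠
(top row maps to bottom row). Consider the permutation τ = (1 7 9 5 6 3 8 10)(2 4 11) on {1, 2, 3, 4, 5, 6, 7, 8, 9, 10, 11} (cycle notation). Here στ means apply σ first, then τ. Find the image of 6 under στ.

3

First apply σ: σ(6) = 6, then τ(6) = 3. Thus (στ)(6) = 3.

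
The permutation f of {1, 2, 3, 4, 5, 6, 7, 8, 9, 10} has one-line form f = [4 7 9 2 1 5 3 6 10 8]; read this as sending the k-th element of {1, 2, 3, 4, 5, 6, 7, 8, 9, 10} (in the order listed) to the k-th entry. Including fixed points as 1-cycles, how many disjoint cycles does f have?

1

The cycle decomposition is (1 4 2 7 3 9 10 8 6 5), which has 1 cycle (counting 1-cycles).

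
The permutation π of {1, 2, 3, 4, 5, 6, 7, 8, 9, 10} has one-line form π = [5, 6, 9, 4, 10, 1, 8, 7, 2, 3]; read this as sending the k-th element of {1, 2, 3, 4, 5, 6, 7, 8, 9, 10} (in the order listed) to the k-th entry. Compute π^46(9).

Tracing 9 → 2 → … returns to 9 after 7 steps, so 9 lies in a 7-cycle (1 5 10 3 9 2 6).
Powers repeat with period 7 on this cycle, and 46 mod 7 = 4, so π^46(9) = π^4(9).
Advancing 4 steps from 9: 9 → 2 → 6 → 1 → 5.

5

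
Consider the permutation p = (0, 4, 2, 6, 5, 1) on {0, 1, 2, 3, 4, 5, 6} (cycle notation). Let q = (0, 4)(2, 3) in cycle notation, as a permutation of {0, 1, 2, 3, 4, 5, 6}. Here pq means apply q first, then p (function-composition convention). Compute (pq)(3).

6

q(3) = 2, then p(2) = 6; composing gives (pq)(3) = 6.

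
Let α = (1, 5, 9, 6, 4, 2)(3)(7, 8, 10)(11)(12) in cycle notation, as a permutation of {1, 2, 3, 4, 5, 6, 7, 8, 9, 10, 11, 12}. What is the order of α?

6

The disjoint cycles have lengths 6, 3, 1, 1, 1.
The order of α is the least common multiple of its cycle lengths: lcm(6, 3) = 6.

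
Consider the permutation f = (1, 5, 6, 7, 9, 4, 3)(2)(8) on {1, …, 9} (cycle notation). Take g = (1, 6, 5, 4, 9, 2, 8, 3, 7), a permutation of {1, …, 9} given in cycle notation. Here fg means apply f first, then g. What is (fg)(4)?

f(4) = 3, then g(3) = 7; composing gives (fg)(4) = 7.

7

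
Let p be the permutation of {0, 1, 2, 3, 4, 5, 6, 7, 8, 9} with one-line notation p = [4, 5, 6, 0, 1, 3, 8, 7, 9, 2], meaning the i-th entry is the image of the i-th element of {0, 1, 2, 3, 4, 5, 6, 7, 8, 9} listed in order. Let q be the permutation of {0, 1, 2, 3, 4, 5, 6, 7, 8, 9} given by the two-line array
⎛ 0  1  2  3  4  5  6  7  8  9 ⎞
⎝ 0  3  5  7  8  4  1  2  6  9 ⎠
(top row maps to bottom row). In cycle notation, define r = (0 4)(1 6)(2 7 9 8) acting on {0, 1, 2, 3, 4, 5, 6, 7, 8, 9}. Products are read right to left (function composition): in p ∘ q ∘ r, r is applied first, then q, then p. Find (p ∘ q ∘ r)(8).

3

(p ∘ q ∘ r)(8) = p(q(r(8))). r(8) = 2, then q(2) = 5, then p(5) = 3, so the result is 3.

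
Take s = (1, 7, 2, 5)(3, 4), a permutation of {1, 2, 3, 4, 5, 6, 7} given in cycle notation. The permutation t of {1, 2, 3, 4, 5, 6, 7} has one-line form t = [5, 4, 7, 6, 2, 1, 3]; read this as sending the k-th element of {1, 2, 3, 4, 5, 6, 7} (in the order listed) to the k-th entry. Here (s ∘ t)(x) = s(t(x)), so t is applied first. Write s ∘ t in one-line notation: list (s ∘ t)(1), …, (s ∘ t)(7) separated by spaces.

For each element, apply t then s: 1 → 5 → 1; 2 → 4 → 3; 3 → 7 → 2; 4 → 6 → 6; 5 → 2 → 5; 6 → 1 → 7; 7 → 3 → 4.
So s ∘ t in one-line form is 1 3 2 6 5 7 4.

1 3 2 6 5 7 4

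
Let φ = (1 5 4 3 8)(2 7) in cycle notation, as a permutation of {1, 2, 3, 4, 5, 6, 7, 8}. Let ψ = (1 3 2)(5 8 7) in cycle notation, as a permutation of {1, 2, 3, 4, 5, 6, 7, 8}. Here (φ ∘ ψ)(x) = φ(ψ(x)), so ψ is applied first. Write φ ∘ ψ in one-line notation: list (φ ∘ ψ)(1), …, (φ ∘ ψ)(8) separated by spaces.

8 5 7 3 1 6 4 2

For each element, apply ψ then φ: 1 → 3 → 8; 2 → 1 → 5; 3 → 2 → 7; 4 → 4 → 3; 5 → 8 → 1; 6 → 6 → 6; 7 → 5 → 4; 8 → 7 → 2.
So φ ∘ ψ in one-line form is 8 5 7 3 1 6 4 2.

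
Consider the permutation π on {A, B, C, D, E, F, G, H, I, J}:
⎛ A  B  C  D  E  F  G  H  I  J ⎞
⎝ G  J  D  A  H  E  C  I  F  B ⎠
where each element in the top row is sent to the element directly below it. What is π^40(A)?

A

Tracing A → G → … returns to A after 4 steps, so A lies in a 4-cycle (A G C D).
Powers repeat with period 4 on this cycle, and 40 mod 4 = 0, so π^40(A) = π^0(A).
So π^40(A) = A.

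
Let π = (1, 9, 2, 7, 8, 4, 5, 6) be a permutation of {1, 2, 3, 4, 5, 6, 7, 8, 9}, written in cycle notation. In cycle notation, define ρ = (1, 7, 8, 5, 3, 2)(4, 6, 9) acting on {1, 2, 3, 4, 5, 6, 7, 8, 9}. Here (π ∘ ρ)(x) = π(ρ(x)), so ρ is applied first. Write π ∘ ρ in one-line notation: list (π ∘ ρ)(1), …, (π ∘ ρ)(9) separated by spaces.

8 9 7 1 3 2 4 6 5

(π ∘ ρ)(x) = π(ρ(x)). Computing each image: π(ρ(1)) = π(7) = 8, π(ρ(2)) = π(1) = 9, π(ρ(3)) = π(2) = 7, π(ρ(4)) = π(6) = 1, π(ρ(5)) = π(3) = 3, π(ρ(6)) = π(9) = 2, π(ρ(7)) = π(8) = 4, π(ρ(8)) = π(5) = 6, π(ρ(9)) = π(4) = 5.
Hence π ∘ ρ = [8 9 7 1 3 2 4 6 5].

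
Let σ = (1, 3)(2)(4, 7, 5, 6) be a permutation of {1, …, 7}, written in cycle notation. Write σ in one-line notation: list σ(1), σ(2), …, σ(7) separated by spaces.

3 2 1 7 6 4 5

Reading each image from the cycles: 1↦3, 2↦2, 3↦1, 4↦7, 5↦6, 6↦4, 7↦5.
So the one-line form is 3 2 1 7 6 4 5.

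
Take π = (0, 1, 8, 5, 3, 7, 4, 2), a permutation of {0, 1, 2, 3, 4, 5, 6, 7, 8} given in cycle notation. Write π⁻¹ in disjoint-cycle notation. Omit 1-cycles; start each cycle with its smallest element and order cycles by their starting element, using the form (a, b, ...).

The inverse reverses each cycle.
Reversing each cycle of π and rotating so the smallest element leads gives (0, 2, 4, 7, 3, 5, 8, 1).

(0, 2, 4, 7, 3, 5, 8, 1)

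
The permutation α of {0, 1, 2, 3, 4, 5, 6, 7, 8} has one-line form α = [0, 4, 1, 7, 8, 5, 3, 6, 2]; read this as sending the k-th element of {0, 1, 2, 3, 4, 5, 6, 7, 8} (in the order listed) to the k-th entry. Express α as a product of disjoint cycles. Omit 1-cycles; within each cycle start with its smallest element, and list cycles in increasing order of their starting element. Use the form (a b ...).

(1 4 8 2)(3 7 6)

Iterating α from 1 gives 1 → 4 → 8 → 2 → 1; that is the 4-cycle (1 4 8 2).
Repeating from the next unused element and collecting all non-trivial cycles gives (1 4 8 2)(3 7 6).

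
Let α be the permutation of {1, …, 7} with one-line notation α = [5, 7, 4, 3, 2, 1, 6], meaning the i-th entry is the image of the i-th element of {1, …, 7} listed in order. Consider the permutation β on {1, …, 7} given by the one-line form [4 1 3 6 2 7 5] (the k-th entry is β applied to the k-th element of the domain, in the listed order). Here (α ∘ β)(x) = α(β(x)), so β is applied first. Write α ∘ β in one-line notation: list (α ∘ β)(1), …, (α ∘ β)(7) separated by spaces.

3 5 4 1 7 6 2

Chase each element through β then α: 1 → 4 → 3; 2 → 1 → 5; 3 → 3 → 4; 4 → 6 → 1; 5 → 2 → 7; 6 → 7 → 6; 7 → 5 → 2.
Collecting the images, α ∘ β = [3 5 4 1 7 6 2].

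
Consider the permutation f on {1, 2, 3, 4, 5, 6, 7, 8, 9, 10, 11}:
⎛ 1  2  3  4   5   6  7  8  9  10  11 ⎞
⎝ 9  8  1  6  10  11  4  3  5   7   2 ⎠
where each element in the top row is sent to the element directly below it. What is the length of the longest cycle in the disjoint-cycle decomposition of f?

11

Decomposing into disjoint cycles gives (1, 9, 5, 10, 7, 4, 6, 11, 2, 8, 3); the longest has length 11.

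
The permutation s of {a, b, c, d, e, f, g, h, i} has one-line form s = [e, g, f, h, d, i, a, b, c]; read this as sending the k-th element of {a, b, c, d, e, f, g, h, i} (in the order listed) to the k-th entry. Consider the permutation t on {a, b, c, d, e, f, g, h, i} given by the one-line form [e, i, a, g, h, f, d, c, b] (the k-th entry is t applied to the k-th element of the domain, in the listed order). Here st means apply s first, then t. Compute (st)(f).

(st)(f) = t(s(f)). s(f) = i, then t(i) = b. So (st)(f) = b.

b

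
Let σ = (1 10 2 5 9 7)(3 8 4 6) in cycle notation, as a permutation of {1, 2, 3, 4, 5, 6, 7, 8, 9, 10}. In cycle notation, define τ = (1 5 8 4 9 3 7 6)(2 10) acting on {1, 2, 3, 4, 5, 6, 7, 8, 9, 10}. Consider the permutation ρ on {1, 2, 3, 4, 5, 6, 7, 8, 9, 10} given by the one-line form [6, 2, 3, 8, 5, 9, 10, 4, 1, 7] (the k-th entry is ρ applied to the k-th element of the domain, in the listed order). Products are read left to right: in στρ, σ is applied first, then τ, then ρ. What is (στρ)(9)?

Chase 9: σ(9) = 7; τ(7) = 6; ρ(6) = 9. Hence (στρ)(9) = 9.

9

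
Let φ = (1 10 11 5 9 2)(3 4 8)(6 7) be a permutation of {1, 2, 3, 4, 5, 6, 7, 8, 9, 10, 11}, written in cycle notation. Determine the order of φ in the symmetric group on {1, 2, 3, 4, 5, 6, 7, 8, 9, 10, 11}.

The disjoint cycles have lengths 6, 3, 2.
The order of φ is the least common multiple of its cycle lengths: lcm(6, 3, 2) = 6.

6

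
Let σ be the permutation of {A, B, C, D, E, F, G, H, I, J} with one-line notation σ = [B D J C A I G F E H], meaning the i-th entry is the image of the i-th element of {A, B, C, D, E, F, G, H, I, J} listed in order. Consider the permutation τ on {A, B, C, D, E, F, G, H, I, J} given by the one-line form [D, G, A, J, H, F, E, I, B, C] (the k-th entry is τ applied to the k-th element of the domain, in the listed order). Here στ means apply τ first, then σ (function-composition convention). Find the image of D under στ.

H

τ(D) = J, then σ(J) = H; composing gives (στ)(D) = H.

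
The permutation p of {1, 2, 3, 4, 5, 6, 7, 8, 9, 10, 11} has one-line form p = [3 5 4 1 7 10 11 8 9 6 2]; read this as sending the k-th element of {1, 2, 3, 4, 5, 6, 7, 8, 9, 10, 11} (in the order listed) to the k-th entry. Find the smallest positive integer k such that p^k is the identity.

12

Decomposing into disjoint cycles gives cycle lengths 4, 3, 2, 1, 1.
The order of p is the least common multiple of its cycle lengths: lcm(4, 3, 2) = 12.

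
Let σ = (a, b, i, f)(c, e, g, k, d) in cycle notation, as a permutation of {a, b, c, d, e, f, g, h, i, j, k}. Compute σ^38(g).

c

g lies in the 5-cycle (c, e, g, k, d).
Since the cycle has length 5, σ^38 acts on it the same as σ^3 (38 mod 5 = 3).
Stepping 3 places around the cycle: g → k → d → c.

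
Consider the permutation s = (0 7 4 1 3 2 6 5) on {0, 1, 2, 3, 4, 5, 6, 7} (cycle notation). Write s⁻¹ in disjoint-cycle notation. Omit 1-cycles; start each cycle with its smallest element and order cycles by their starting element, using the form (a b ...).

(0 5 6 2 3 1 4 7)

The inverse reverses each cycle.
Reversing each cycle of s and rotating so the smallest element leads gives (0 5 6 2 3 1 4 7).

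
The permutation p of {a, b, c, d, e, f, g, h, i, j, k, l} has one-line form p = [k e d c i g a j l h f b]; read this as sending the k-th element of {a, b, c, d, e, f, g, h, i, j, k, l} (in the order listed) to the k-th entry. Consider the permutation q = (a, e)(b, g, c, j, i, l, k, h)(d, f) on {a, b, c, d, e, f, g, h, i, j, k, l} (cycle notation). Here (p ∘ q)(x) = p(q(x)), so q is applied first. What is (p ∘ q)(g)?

d

q(g) = c, then p(c) = d; composing gives (p ∘ q)(g) = d.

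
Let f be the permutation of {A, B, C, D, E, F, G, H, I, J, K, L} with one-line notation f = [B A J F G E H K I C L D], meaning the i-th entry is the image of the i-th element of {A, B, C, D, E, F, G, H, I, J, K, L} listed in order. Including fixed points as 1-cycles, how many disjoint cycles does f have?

4

The cycle decomposition is (A, B)(C, J)(D, F, E, G, H, K, L)(I), which has 4 cycles (counting 1-cycles).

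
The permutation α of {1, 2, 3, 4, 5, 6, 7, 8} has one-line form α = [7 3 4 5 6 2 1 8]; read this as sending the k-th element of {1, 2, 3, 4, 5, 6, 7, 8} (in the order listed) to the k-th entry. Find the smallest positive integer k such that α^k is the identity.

Writing α as disjoint cycles, the cycle lengths are 5, 2, 1.
The order is lcm(5, 2) = 10.

10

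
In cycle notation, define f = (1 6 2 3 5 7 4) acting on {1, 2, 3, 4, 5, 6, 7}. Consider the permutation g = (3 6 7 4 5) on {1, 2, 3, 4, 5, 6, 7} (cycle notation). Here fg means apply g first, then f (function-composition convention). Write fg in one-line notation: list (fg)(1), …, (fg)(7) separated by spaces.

6 3 2 7 5 4 1

(fg)(x) = f(g(x)). Computing each image: f(g(1)) = f(1) = 6, f(g(2)) = f(2) = 3, f(g(3)) = f(6) = 2, f(g(4)) = f(5) = 7, f(g(5)) = f(3) = 5, f(g(6)) = f(7) = 4, f(g(7)) = f(4) = 1.
Hence fg = [6 3 2 7 5 4 1].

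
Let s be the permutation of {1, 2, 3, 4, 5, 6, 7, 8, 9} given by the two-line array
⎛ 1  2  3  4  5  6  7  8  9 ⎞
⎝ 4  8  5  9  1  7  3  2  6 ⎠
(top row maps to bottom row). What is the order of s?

Writing s as disjoint cycles, the cycle lengths are 7, 2.
The order is lcm(7, 2) = 14.

14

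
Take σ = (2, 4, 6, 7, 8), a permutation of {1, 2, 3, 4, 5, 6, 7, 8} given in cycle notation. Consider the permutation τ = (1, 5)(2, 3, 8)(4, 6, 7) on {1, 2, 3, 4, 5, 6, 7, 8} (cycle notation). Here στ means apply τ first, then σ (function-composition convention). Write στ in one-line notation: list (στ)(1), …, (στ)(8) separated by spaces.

(στ)(x) = σ(τ(x)). Computing each image: σ(τ(1)) = σ(5) = 5, σ(τ(2)) = σ(3) = 3, σ(τ(3)) = σ(8) = 2, σ(τ(4)) = σ(6) = 7, σ(τ(5)) = σ(1) = 1, σ(τ(6)) = σ(7) = 8, σ(τ(7)) = σ(4) = 6, σ(τ(8)) = σ(2) = 4.
Hence στ = [5 3 2 7 1 8 6 4].

5 3 2 7 1 8 6 4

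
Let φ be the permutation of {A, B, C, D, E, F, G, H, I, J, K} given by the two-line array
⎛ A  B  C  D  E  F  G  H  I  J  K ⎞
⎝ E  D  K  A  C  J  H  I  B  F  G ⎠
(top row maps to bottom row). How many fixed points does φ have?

0

No element satisfies φ(x) = x, so there are 0 fixed points.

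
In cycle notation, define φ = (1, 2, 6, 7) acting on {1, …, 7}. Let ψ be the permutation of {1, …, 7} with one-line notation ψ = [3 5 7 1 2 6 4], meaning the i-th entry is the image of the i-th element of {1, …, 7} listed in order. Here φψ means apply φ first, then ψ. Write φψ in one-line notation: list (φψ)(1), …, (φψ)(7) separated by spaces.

For each element, apply φ then ψ: 1 → 2 → 5; 2 → 6 → 6; 3 → 3 → 7; 4 → 4 → 1; 5 → 5 → 2; 6 → 7 → 4; 7 → 1 → 3.
Collecting the images, φψ = [5 6 7 1 2 4 3].

5 6 7 1 2 4 3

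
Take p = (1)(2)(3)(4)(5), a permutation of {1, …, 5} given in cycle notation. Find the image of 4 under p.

4

The 1-cycle (4) fixes 4, so p(4) = 4.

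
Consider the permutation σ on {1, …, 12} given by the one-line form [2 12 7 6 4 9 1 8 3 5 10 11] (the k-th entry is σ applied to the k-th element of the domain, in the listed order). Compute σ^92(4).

7

Tracing 4 → 6 → … returns to 4 after 11 steps, so 4 lies in an 11-cycle (1, 2, 12, 11, 10, 5, 4, 6, 9, 3, 7).
Powers repeat with period 11 on this cycle, and 92 mod 11 = 4, so σ^92(4) = σ^4(4).
Stepping 4 places around the cycle: 4 → 6 → 9 → 3 → 7.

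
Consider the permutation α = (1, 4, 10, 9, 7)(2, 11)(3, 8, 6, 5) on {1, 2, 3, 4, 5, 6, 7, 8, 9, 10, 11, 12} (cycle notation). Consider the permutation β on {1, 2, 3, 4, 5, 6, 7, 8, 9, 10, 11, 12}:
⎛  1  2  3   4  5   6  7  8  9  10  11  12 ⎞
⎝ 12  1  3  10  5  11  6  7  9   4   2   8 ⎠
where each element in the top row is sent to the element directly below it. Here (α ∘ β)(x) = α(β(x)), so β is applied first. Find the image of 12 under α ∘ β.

6

(α ∘ β)(12) = α(β(12)). β(12) = 8, then α(8) = 6. So (α ∘ β)(12) = 6.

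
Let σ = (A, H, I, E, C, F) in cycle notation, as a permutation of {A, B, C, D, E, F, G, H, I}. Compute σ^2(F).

F lies in the 6-cycle (A, H, I, E, C, F).
Stepping 2 places around the cycle: F → A → H.

H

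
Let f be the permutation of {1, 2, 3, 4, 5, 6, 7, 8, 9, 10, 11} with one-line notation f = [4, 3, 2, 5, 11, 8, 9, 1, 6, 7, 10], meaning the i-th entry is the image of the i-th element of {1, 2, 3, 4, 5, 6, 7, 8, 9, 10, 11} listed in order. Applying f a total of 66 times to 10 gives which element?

Tracing 10 → 7 → … returns to 10 after 9 steps, so 10 lies in a 9-cycle (1 4 5 11 10 7 9 6 8).
On a 9-cycle, f^9 is the identity, so f^66 = f^3 there (66 ≡ 3 mod 9).
Advancing 3 steps from 10: 10 → 7 → 9 → 6.

6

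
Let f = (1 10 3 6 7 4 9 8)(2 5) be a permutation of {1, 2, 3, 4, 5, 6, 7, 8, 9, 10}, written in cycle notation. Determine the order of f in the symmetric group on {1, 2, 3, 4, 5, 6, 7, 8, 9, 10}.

The disjoint cycles have lengths 8, 2.
The order of f is the least common multiple of its cycle lengths: lcm(8, 2) = 8.

8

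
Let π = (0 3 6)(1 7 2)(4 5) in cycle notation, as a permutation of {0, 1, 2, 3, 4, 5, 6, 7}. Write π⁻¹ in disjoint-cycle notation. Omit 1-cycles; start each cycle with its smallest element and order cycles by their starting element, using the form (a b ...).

Inverting a permutation written in cycle notation just reverses the order within every cycle.
Reversing each cycle of π and rotating so the smallest element leads gives (0 6 3)(1 2 7)(4 5).

(0 6 3)(1 2 7)(4 5)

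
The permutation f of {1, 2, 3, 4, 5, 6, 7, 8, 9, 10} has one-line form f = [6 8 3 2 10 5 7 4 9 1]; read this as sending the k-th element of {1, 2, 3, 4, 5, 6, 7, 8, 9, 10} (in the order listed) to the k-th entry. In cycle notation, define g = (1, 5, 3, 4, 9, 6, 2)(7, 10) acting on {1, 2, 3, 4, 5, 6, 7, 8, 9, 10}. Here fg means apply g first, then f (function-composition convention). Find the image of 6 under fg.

(fg)(6) = f(g(6)). g(6) = 2, then f(2) = 8. So (fg)(6) = 8.

8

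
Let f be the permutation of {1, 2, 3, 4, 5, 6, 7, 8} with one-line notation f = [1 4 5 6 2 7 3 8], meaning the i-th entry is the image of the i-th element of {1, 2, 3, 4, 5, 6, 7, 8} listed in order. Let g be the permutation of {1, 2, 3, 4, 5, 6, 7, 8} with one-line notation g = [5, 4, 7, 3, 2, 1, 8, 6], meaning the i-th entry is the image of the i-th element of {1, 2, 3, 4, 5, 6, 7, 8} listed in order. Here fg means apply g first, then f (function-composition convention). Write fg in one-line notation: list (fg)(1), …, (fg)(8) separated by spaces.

2 6 3 5 4 1 8 7

(fg)(x) = f(g(x)). Computing each image: f(g(1)) = f(5) = 2, f(g(2)) = f(4) = 6, f(g(3)) = f(7) = 3, f(g(4)) = f(3) = 5, f(g(5)) = f(2) = 4, f(g(6)) = f(1) = 1, f(g(7)) = f(8) = 8, f(g(8)) = f(6) = 7.
Hence fg = [2 6 3 5 4 1 8 7].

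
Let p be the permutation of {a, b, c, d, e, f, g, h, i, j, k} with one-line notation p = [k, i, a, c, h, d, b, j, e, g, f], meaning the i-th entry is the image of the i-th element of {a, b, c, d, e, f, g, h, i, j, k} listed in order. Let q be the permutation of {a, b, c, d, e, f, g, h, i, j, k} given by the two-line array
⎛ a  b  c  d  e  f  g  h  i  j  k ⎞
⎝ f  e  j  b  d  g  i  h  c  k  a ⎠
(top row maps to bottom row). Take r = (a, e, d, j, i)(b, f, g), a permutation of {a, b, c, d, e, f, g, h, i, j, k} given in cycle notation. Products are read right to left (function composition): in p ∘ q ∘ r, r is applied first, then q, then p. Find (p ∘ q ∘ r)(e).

i

(p ∘ q ∘ r)(e) = p(q(r(e))). r(e) = d, then q(d) = b, then p(b) = i, so the result is i.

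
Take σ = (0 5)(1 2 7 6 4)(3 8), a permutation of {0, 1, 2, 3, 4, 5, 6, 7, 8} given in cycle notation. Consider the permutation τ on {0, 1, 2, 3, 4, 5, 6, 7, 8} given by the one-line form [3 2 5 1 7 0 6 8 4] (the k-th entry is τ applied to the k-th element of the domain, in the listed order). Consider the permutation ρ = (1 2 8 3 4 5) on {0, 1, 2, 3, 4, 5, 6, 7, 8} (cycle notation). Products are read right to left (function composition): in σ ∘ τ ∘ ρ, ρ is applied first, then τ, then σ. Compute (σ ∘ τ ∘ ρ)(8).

Chase 8: ρ(8) = 3; τ(3) = 1; σ(1) = 2. Hence (σ ∘ τ ∘ ρ)(8) = 2.

2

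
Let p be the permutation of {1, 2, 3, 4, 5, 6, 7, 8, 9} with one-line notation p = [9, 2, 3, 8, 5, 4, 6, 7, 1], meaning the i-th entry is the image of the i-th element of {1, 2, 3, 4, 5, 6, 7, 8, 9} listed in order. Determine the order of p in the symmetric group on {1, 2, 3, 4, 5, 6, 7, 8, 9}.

4

The disjoint-cycle form of p has cycle lengths 4, 2, 1, 1, 1.
Since disjoint cycles commute, ord(p) = lcm(4, 2) = 4.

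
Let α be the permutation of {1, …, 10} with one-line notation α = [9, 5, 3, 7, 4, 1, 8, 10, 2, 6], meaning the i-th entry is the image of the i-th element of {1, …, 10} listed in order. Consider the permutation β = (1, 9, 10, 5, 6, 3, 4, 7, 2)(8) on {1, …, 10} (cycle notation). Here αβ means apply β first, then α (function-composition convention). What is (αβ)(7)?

First apply β: β(7) = 2, then α(2) = 5. Thus (αβ)(7) = 5.

5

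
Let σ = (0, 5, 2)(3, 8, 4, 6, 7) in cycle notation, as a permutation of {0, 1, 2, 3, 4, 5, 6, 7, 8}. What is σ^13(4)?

4 lies in the 5-cycle (3, 8, 4, 6, 7).
Since the cycle has length 5, σ^13 acts on it the same as σ^3 (13 mod 5 = 3).
Stepping 3 places around the cycle: 4 → 6 → 7 → 3.

3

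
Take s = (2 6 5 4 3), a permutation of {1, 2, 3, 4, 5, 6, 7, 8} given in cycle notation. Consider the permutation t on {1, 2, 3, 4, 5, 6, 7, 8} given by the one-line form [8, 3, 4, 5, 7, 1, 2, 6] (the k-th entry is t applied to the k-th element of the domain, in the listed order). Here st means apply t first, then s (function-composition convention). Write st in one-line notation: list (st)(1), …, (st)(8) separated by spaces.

(st)(x) = s(t(x)). Computing each image: s(t(1)) = s(8) = 8, s(t(2)) = s(3) = 2, s(t(3)) = s(4) = 3, s(t(4)) = s(5) = 4, s(t(5)) = s(7) = 7, s(t(6)) = s(1) = 1, s(t(7)) = s(2) = 6, s(t(8)) = s(6) = 5.
Hence st = [8 2 3 4 7 1 6 5].

8 2 3 4 7 1 6 5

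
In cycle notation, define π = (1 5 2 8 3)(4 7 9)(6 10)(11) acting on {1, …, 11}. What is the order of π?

30

The cycle type of π is (5, 3, 2, 1).
The order of π is the least common multiple of its cycle lengths: lcm(5, 3, 2) = 30.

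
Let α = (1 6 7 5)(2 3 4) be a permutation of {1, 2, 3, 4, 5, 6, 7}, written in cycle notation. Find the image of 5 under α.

In the cycle (1 6 7 5), 5 is followed by 1, so α(5) = 1.

1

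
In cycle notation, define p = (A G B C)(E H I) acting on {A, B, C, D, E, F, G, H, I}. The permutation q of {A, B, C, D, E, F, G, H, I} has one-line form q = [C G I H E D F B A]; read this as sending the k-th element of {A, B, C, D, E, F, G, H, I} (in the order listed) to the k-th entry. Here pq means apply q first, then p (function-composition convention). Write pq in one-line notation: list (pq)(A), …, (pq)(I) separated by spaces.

A B E I H D F C G

(pq)(x) = p(q(x)). Computing each image: p(q(A)) = p(C) = A, p(q(B)) = p(G) = B, p(q(C)) = p(I) = E, p(q(D)) = p(H) = I, p(q(E)) = p(E) = H, p(q(F)) = p(D) = D, p(q(G)) = p(F) = F, p(q(H)) = p(B) = C, p(q(I)) = p(A) = G.
Hence pq = [A B E I H D F C G].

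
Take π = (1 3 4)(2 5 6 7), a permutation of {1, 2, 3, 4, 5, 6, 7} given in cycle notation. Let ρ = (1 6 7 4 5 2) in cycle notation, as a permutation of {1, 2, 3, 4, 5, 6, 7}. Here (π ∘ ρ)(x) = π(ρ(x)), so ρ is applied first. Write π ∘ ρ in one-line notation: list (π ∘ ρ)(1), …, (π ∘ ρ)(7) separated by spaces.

7 3 4 6 5 2 1

(π ∘ ρ)(x) = π(ρ(x)). Computing each image: π(ρ(1)) = π(6) = 7, π(ρ(2)) = π(1) = 3, π(ρ(3)) = π(3) = 4, π(ρ(4)) = π(5) = 6, π(ρ(5)) = π(2) = 5, π(ρ(6)) = π(7) = 2, π(ρ(7)) = π(4) = 1.
Hence π ∘ ρ = [7 3 4 6 5 2 1].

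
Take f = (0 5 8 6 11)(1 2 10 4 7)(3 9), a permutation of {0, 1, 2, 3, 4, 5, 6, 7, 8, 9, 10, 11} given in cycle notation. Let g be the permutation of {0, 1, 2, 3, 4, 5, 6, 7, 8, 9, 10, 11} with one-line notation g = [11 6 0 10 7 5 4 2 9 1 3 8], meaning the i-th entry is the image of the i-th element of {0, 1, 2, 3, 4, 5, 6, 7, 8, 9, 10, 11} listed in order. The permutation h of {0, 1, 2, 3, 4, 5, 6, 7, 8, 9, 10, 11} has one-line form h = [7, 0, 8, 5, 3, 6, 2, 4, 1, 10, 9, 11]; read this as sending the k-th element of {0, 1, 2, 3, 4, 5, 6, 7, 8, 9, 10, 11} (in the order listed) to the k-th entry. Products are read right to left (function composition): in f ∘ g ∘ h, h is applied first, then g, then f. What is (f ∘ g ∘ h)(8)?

Chase 8: h(8) = 1; g(1) = 6; f(6) = 11. Hence (f ∘ g ∘ h)(8) = 11.

11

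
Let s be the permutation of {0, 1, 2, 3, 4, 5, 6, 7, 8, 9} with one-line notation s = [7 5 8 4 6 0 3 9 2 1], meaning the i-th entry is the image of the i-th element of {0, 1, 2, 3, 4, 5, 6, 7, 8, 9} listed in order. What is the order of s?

Decomposing into disjoint cycles gives cycle lengths 5, 3, 2.
The order of s is the least common multiple of its cycle lengths: lcm(5, 3, 2) = 30.

30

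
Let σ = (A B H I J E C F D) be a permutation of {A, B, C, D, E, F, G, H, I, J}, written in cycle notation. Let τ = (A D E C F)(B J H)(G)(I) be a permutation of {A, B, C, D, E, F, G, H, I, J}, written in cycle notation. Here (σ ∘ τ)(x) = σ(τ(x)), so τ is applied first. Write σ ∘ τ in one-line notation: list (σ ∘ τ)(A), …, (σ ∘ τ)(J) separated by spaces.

For each element, apply τ then σ: A → D → A; B → J → E; C → F → D; D → E → C; E → C → F; F → A → B; G → G → G; H → B → H; I → I → J; J → H → I.
Collecting the images, σ ∘ τ = [A E D C F B G H J I].

A E D C F B G H J I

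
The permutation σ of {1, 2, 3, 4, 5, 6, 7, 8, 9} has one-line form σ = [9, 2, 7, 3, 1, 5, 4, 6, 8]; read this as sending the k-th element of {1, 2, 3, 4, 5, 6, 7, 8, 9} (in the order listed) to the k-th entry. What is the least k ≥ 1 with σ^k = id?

15

Writing σ as disjoint cycles, the cycle lengths are 5, 3, 1.
Since disjoint cycles commute, ord(σ) = lcm(5, 3) = 15.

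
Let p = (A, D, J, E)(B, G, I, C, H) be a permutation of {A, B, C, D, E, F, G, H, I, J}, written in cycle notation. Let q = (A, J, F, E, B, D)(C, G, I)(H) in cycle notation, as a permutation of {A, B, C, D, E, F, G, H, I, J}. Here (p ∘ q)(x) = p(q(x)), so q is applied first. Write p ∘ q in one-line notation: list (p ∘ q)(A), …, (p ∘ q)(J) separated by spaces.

E J I D G A C B H F

Chase each element through q then p: A → J → E; B → D → J; C → G → I; D → A → D; E → B → G; F → E → A; G → I → C; H → H → B; I → C → H; J → F → F.
Collecting the images, p ∘ q = [E J I D G A C B H F].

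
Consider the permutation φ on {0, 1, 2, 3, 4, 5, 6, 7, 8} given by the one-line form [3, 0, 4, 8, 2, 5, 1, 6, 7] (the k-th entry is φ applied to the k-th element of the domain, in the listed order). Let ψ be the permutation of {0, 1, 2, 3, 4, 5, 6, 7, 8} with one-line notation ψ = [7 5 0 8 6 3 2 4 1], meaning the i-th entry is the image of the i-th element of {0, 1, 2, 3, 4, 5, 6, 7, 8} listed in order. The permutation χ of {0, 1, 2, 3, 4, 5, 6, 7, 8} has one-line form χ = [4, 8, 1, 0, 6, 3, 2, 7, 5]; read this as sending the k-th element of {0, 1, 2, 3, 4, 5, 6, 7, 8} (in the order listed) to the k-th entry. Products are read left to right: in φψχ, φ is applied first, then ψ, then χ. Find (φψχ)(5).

0

Apply the permutations in order: φ(5) = 5, then ψ(5) = 3, then χ(3) = 0. So (φψχ)(5) = 0.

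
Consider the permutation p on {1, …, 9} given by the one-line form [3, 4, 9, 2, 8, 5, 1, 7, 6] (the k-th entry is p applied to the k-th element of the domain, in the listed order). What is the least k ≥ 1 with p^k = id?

Writing p as disjoint cycles, the cycle lengths are 7, 2.
Since disjoint cycles commute, ord(p) = lcm(7, 2) = 14.

14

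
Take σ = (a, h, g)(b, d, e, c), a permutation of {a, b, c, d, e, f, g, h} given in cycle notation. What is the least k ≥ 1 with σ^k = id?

12

The disjoint cycles have lengths 4, 3, 1.
The order of σ is the least common multiple of its cycle lengths: lcm(4, 3) = 12.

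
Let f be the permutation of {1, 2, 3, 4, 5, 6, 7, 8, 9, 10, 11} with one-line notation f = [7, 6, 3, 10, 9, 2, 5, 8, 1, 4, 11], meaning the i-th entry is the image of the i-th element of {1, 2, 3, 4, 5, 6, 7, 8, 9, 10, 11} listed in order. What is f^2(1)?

5

Tracing 1 → 7 → … returns to 1 after 4 steps, so 1 lies in a 4-cycle (1, 7, 5, 9).
Stepping 2 places around the cycle: 1 → 7 → 5.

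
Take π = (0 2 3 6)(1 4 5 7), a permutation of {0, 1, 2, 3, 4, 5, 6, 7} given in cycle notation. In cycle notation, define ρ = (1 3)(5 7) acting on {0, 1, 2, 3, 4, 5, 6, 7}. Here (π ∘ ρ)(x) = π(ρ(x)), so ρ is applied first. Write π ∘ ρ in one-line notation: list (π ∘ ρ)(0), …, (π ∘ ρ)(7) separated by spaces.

2 6 3 4 5 1 0 7

Chase each element through ρ then π: 0 → 0 → 2; 1 → 3 → 6; 2 → 2 → 3; 3 → 1 → 4; 4 → 4 → 5; 5 → 7 → 1; 6 → 6 → 0; 7 → 5 → 7.
Collecting the images, π ∘ ρ = [2 6 3 4 5 1 0 7].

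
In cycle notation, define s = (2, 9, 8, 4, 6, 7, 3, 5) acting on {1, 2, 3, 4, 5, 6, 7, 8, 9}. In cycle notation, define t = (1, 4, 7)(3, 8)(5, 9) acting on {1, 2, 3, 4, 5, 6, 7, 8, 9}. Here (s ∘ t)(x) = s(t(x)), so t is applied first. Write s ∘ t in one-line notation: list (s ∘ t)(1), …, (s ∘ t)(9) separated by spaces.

Chase each element through t then s: 1 → 4 → 6; 2 → 2 → 9; 3 → 8 → 4; 4 → 7 → 3; 5 → 9 → 8; 6 → 6 → 7; 7 → 1 → 1; 8 → 3 → 5; 9 → 5 → 2.
Collecting the images, s ∘ t = [6 9 4 3 8 7 1 5 2].

6 9 4 3 8 7 1 5 2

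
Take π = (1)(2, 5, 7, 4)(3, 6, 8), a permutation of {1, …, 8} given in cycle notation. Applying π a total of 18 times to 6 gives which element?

6

6 lies in the 3-cycle (3, 6, 8).
On a 3-cycle, π^3 is the identity, so π^18 = π^0 there (18 ≡ 0 mod 3).
So π^18(6) = 6.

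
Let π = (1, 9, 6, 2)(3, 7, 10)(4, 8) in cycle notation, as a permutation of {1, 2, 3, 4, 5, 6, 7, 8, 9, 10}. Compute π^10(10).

10 lies in the 3-cycle (3, 7, 10).
Since the cycle has length 3, π^10 acts on it the same as π^1 (10 mod 3 = 1).
Stepping 1 place around the cycle: 10 → 3.

3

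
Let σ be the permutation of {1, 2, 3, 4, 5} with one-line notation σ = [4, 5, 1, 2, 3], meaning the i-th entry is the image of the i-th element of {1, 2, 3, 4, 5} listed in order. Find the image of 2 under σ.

2 is element number 2 of the domain, and entry number 2 of the one-line form is 5, so σ(2) = 5.

5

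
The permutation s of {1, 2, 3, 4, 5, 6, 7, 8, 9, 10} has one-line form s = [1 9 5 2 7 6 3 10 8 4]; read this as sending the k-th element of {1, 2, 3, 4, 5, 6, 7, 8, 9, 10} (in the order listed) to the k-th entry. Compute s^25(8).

Tracing 8 → 10 → … returns to 8 after 5 steps, so 8 lies in a 5-cycle (2 9 8 10 4).
Since the cycle has length 5, s^25 acts on it the same as s^0 (25 mod 5 = 0).
So s^25(8) = 8.

8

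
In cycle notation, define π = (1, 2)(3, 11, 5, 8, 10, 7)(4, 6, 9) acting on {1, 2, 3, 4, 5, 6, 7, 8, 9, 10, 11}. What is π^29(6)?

4

6 lies in the 3-cycle (4, 6, 9).
Since the cycle has length 3, π^29 acts on it the same as π^2 (29 mod 3 = 2).
Stepping 2 places around the cycle: 6 → 9 → 4.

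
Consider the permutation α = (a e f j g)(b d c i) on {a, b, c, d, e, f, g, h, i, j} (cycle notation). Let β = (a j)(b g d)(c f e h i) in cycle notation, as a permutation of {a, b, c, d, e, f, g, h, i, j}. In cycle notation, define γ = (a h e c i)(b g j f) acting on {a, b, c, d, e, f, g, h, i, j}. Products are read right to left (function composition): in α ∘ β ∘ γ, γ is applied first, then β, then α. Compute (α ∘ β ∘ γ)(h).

(α ∘ β ∘ γ)(h) = α(β(γ(h))). γ(h) = e, then β(e) = h, then α(h) = h, so the result is h.

h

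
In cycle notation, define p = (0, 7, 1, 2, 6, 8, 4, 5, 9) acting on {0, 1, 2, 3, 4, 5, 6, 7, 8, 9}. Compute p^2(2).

8

2 lies in the 9-cycle (0, 7, 1, 2, 6, 8, 4, 5, 9).
Advancing 2 steps from 2: 2 → 6 → 8.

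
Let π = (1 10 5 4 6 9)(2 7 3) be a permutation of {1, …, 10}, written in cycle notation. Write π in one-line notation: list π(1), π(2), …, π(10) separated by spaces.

Each element maps to the next entry in its cycle (wrapping to the front): 1↦10, 2↦7, 3↦2, 4↦6, 5↦4, 6↦9, 7↦3, 8↦8, 9↦1, 10↦5.
Listing these in domain order gives 10 7 2 6 4 9 3 8 1 5.

10 7 2 6 4 9 3 8 1 5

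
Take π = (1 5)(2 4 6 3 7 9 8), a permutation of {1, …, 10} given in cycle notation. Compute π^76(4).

2

4 lies in the 7-cycle (2 4 6 3 7 9 8).
On a 7-cycle, π^7 is the identity, so π^76 = π^6 there (76 ≡ 6 mod 7).
Advancing 6 steps from 4: 4 → 6 → 3 → 7 → 9 → 8 → 2.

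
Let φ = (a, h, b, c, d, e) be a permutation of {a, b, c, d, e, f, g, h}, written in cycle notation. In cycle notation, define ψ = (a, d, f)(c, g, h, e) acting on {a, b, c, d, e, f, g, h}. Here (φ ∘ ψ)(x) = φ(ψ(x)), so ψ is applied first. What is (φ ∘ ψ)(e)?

ψ(e) = c, then φ(c) = d; composing gives (φ ∘ ψ)(e) = d.

d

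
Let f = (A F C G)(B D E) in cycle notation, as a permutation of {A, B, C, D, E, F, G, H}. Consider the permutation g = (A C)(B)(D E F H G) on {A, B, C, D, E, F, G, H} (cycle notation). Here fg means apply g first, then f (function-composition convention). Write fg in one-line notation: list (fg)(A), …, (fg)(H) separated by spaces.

G D F B C H E A

(fg)(x) = f(g(x)). Computing each image: f(g(A)) = f(C) = G, f(g(B)) = f(B) = D, f(g(C)) = f(A) = F, f(g(D)) = f(E) = B, f(g(E)) = f(F) = C, f(g(F)) = f(H) = H, f(g(G)) = f(D) = E, f(g(H)) = f(G) = A.
Hence fg = [G D F B C H E A].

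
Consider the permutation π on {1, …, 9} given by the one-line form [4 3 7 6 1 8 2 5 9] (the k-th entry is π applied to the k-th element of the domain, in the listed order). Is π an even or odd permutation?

even

In disjoint-cycle form the cycle lengths are 5, 3, 1.
A cycle is odd iff its length is even; π has 0 even-length cycles, so sgn(π) = (−1)^0 and π is even.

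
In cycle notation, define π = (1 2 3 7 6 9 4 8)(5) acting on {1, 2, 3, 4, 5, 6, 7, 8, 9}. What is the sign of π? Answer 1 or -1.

-1

The cycle lengths are 8, 1.
A cycle is odd iff its length is even; π has 1 even-length cycle, so sgn(π) = (−1)^1 and π is odd.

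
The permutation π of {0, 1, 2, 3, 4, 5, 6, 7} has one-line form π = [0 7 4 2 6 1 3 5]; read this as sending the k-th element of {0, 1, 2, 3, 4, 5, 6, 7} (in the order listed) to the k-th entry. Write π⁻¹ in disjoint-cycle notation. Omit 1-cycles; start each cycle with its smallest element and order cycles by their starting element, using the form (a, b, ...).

(1, 5, 7)(2, 3, 6, 4)

First write π in disjoint cycles: (1, 7, 5)(2, 4, 6, 3).
The inverse reverses every cycle; in canonical form, π⁻¹ = (1, 5, 7)(2, 3, 6, 4).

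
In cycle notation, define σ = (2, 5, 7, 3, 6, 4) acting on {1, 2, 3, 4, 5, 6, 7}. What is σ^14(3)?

4

3 lies in the 6-cycle (2, 5, 7, 3, 6, 4).
On a 6-cycle, σ^6 is the identity, so σ^14 = σ^2 there (14 ≡ 2 mod 6).
Stepping 2 places around the cycle: 3 → 6 → 4.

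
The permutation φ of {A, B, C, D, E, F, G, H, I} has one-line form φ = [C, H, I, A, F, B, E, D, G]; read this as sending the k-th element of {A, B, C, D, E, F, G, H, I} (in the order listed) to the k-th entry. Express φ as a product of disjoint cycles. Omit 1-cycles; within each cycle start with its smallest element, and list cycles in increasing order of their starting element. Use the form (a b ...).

(A C I G E F B H D)

Iterating φ from A gives A → C → I → G → E → F → B → H → D → A; that is the 9-cycle (A C I G E F B H D).
Continuing from each remaining unvisited element yields (A C I G E F B H D).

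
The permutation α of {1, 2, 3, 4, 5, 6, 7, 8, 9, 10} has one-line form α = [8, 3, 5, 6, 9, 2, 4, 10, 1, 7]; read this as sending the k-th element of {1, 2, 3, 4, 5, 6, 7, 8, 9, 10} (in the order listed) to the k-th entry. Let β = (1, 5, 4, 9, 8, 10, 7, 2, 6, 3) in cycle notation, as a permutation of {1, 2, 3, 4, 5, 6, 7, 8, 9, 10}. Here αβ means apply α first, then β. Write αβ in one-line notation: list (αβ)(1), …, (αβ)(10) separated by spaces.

(αβ)(x) = β(α(x)). Computing each image: β(α(1)) = β(8) = 10, β(α(2)) = β(3) = 1, β(α(3)) = β(5) = 4, β(α(4)) = β(6) = 3, β(α(5)) = β(9) = 8, β(α(6)) = β(2) = 6, β(α(7)) = β(4) = 9, β(α(8)) = β(10) = 7, β(α(9)) = β(1) = 5, β(α(10)) = β(7) = 2.
Hence αβ = [10 1 4 3 8 6 9 7 5 2].

10 1 4 3 8 6 9 7 5 2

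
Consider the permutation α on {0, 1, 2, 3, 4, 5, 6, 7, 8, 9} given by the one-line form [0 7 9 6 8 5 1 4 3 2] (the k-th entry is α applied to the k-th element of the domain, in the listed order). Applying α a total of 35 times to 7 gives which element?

Tracing 7 → 4 → … returns to 7 after 6 steps, so 7 lies in a 6-cycle (1, 7, 4, 8, 3, 6).
On a 6-cycle, α^6 is the identity, so α^35 = α^5 there (35 ≡ 5 mod 6).
Stepping 5 places around the cycle: 7 → 4 → 8 → 3 → 6 → 1.

1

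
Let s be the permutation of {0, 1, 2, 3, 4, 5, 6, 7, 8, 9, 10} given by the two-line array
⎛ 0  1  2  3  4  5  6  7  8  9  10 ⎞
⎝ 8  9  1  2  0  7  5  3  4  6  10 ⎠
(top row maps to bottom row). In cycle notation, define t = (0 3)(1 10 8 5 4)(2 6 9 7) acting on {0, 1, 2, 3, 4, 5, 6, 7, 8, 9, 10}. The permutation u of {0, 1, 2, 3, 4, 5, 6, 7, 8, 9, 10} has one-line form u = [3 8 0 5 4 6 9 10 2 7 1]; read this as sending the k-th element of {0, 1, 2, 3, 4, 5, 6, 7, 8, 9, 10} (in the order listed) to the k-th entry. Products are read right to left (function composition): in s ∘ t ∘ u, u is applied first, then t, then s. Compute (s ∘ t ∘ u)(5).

Chase 5: u(5) = 6; t(6) = 9; s(9) = 6. Hence (s ∘ t ∘ u)(5) = 6.

6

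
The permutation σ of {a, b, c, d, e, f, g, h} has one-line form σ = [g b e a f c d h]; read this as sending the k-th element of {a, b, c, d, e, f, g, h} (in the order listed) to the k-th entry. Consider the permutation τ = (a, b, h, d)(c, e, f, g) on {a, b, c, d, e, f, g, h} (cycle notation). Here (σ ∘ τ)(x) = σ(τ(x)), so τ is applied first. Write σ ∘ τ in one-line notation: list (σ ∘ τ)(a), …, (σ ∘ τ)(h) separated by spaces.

(σ ∘ τ)(x) = σ(τ(x)). Computing each image: σ(τ(a)) = σ(b) = b, σ(τ(b)) = σ(h) = h, σ(τ(c)) = σ(e) = f, σ(τ(d)) = σ(a) = g, σ(τ(e)) = σ(f) = c, σ(τ(f)) = σ(g) = d, σ(τ(g)) = σ(c) = e, σ(τ(h)) = σ(d) = a.
Hence σ ∘ τ = [b h f g c d e a].

b h f g c d e a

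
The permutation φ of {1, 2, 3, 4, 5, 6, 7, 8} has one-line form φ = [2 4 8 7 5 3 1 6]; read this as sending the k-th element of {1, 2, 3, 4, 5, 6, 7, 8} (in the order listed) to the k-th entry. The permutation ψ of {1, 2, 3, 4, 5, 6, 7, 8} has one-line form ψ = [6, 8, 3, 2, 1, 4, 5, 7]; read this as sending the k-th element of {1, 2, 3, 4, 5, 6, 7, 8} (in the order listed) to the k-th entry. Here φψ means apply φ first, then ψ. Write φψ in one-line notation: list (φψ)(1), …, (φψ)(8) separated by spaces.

8 2 7 5 1 3 6 4

For each element, apply φ then ψ: 1 → 2 → 8; 2 → 4 → 2; 3 → 8 → 7; 4 → 7 → 5; 5 → 5 → 1; 6 → 3 → 3; 7 → 1 → 6; 8 → 6 → 4.
Collecting the images, φψ = [8 2 7 5 1 3 6 4].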